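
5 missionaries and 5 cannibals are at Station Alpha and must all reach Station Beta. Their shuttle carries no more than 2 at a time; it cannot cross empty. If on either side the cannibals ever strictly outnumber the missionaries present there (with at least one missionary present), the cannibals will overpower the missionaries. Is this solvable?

Following every safe sequence of crossings from the start, the most of the 10 that can be at Station Beta as the shuttle arrives there on crossings 1, 3, 5, 7 is 2, 3, 4, 5 respectively; the best ever achieved is 5 of 10.
From crossing 9 on, no configuration arises that was not already reachable earlier: only 13 distinct safe configurations (who is on which side, and where the shuttle is) can ever be reached, none of them has everyone across, and every continuation just revisits them. They are: 0 missionaries + 0 cannibals across (shuttle back at the start); 0 missionaries + 1 cannibal across (shuttle there); 0 missionaries + 1 cannibal across (shuttle back at the start); 0 missionaries + 2 cannibals across (shuttle there); 0 missionaries + 2 cannibals across (shuttle back at the start); 0 missionaries + 3 cannibals across (shuttle there); 0 missionaries + 3 cannibals across (shuttle back at the start); 0 missionaries + 4 cannibals across (shuttle there); 0 missionaries + 4 cannibals across (shuttle back at the start); 0 missionaries + 5 cannibals across (shuttle there); 1 missionary + 1 cannibal across (shuttle there); 1 missionary + 1 cannibal across (shuttle back at the start); 2 missionaries + 2 cannibals across (shuttle there). So no valid plan exists.

No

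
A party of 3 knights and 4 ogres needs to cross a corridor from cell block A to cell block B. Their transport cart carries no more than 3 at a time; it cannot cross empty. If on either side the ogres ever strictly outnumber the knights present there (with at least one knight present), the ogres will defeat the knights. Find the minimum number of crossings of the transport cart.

impossible

The ogres already outnumber the knights at cell block A before anyone moves, so the starting position itself is disallowed.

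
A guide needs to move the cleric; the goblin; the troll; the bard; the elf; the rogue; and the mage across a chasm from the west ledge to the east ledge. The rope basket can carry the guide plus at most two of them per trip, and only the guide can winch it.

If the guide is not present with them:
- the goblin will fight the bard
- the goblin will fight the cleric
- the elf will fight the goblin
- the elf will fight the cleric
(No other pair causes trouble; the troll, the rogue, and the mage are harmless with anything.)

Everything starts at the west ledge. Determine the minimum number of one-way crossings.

11

Counting alone: the guide can take at most 2 across per trip to the east ledge, so moving all 7 needs at least 4 loaded trips out, with a return between consecutive ones — at least 7 crossings.
The safety rule pushes this higher. Following every safe sequence of crossings, the most of the 7 that can be at the east ledge as the rope basket arrives there on crossings 7, 9 is 5, 6 respectively — never all 7.
So no plan with fewer than 11 crossings exists, and this one achieves 11:
1. Guide goes to the east ledge with the cleric and the goblin.  [the west ledge: the bard, the elf, the mage, the rogue, the troll | the east ledge: the cleric, the goblin]
2. Guide goes back to the west ledge with the cleric.  [the west ledge: the bard, the cleric, the elf, the mage, the rogue, the troll | the east ledge: the goblin]
3. Guide goes to the east ledge with the cleric and the troll.  [the west ledge: the bard, the elf, the mage, the rogue | the east ledge: the cleric, the goblin, the troll]
4. Guide goes back to the west ledge with the cleric.  [the west ledge: the bard, the cleric, the elf, the mage, the rogue | the east ledge: the goblin, the troll]
5. Guide goes to the east ledge with the bard and the cleric.  [the west ledge: the elf, the mage, the rogue | the east ledge: the bard, the cleric, the goblin, the troll]
6. Guide goes back to the west ledge with the goblin.  [the west ledge: the elf, the goblin, the mage, the rogue | the east ledge: the bard, the cleric, the troll]
7. Guide goes to the east ledge with the goblin and the rogue.  [the west ledge: the elf, the mage | the east ledge: the bard, the cleric, the goblin, the rogue, the troll]
8. Guide goes back to the west ledge with the goblin.  [the west ledge: the elf, the goblin, the mage | the east ledge: the bard, the cleric, the rogue, the troll]
9. Guide goes to the east ledge with the goblin and the mage.  [the west ledge: the elf | the east ledge: the bard, the cleric, the goblin, the mage, the rogue, the troll]
10. Guide goes back to the west ledge with the goblin.  [the west ledge: the elf, the goblin | the east ledge: the bard, the cleric, the mage, the rogue, the troll]
11. Guide goes to the east ledge with the elf and the goblin.  [the west ledge: — | the east ledge: the bard, the cleric, the elf, the goblin, the mage, the rogue, the troll]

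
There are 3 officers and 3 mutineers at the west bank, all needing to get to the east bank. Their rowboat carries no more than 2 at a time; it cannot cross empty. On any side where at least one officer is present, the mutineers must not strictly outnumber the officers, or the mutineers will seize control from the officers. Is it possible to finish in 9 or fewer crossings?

Counting alone: each trip to the east bank takes at most 2 across and each return brings at least 1 back, so after t trips out (and t−1 returns) at most 2t − (t−1) of the 6 are across; that first reaches 6 at t = 5, so at least 9 crossings are needed.
The safety rule pushes this higher. Following every safe sequence of crossings, the most of the 6 that can be at the east bank as the rowboat arrives there on crossing 9 is 5 — never all 6.
So the move cannot be finished within 9 crossings. (The shortest complete plan takes 11:)
1. 2 mutineers → the east bank.  (the west bank: 3O 1M; the east bank: 0O 2M)
2. 1 mutineer ← the west bank.  (the west bank: 3O 2M; the east bank: 0O 1M)
3. 2 mutineers → the east bank.  (the west bank: 3O 0M; the east bank: 0O 3M)
4. 1 mutineer ← the west bank.  (the west bank: 3O 1M; the east bank: 0O 2M)
5. 2 officers → the east bank.  (the west bank: 1O 1M; the east bank: 2O 2M)
6. 1 officer and 1 mutineer ← the west bank.  (the west bank: 2O 2M; the east bank: 1O 1M)
7. 2 officers → the east bank.  (the west bank: 0O 2M; the east bank: 3O 1M)
8. 1 mutineer ← the west bank.  (the west bank: 0O 3M; the east bank: 3O 0M)
9. 2 mutineers → the east bank.  (the west bank: 0O 1M; the east bank: 3O 2M)
10. 1 mutineer ← the west bank.  (the west bank: 0O 2M; the east bank: 3O 1M)
11. 2 mutineers → the east bank.  (the west bank: 0O 0M; the east bank: 3O 3M)

No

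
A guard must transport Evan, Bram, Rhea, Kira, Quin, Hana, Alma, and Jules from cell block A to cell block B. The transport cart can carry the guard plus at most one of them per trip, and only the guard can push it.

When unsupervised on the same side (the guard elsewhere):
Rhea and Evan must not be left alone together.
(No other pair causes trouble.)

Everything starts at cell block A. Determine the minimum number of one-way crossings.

Counting alone: the guard can take at most 1 across per trip to cell block B, so moving all 8 needs at least 8 loaded trips out, with a return between consecutive ones — at least 15 crossings.
The plan below uses exactly 15 crossings, so it is optimal:
1. Guard goes to cell block B with Evan.  [cell block A: Alma, Bram, Hana, Jules, Kira, Quin, Rhea | cell block B: Evan]
2. Guard goes back to cell block A alone.  [cell block A: Alma, Bram, Hana, Jules, Kira, Quin, Rhea | cell block B: Evan]
3. Guard goes to cell block B with Bram.  [cell block A: Alma, Hana, Jules, Kira, Quin, Rhea | cell block B: Bram, Evan]
4. Guard goes back to cell block A alone.  [cell block A: Alma, Hana, Jules, Kira, Quin, Rhea | cell block B: Bram, Evan]
5. Guard goes to cell block B with Kira.  [cell block A: Alma, Hana, Jules, Quin, Rhea | cell block B: Bram, Evan, Kira]
6. Guard goes back to cell block A alone.  [cell block A: Alma, Hana, Jules, Quin, Rhea | cell block B: Bram, Evan, Kira]
7. Guard goes to cell block B with Quin.  [cell block A: Alma, Hana, Jules, Rhea | cell block B: Bram, Evan, Kira, Quin]
8. Guard goes back to cell block A alone.  [cell block A: Alma, Hana, Jules, Rhea | cell block B: Bram, Evan, Kira, Quin]
9. Guard goes to cell block B with Hana.  [cell block A: Alma, Jules, Rhea | cell block B: Bram, Evan, Hana, Kira, Quin]
10. Guard goes back to cell block A alone.  [cell block A: Alma, Jules, Rhea | cell block B: Bram, Evan, Hana, Kira, Quin]
11. Guard goes to cell block B with Alma.  [cell block A: Jules, Rhea | cell block B: Alma, Bram, Evan, Hana, Kira, Quin]
12. Guard goes back to cell block A alone.  [cell block A: Jules, Rhea | cell block B: Alma, Bram, Evan, Hana, Kira, Quin]
13. Guard goes to cell block B with Jules.  [cell block A: Rhea | cell block B: Alma, Bram, Evan, Hana, Jules, Kira, Quin]
14. Guard goes back to cell block A alone.  [cell block A: Rhea | cell block B: Alma, Bram, Evan, Hana, Jules, Kira, Quin]
15. Guard goes to cell block B with Rhea.  [cell block A: — | cell block B: Alma, Bram, Evan, Hana, Jules, Kira, Quin, Rhea]

15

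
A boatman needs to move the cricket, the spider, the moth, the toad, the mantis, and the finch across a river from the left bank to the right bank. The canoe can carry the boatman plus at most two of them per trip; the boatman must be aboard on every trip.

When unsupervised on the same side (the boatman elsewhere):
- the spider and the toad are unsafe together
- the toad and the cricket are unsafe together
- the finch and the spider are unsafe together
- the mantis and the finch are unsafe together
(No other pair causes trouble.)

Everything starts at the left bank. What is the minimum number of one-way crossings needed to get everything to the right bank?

7

Counting alone: the boatman can take at most 2 across per trip to the right bank, so moving all 6 needs at least 3 loaded trips out, with a return between consecutive ones — at least 5 crossings.
The safety rule pushes this higher. Following every safe sequence of crossings, the most of the 6 that can be at the right bank as the canoe arrives there on crossing 5 is 5 — never all 6.
So no plan with fewer than 7 crossings exists, and this one achieves 7:
1. Boatman goes to the right bank with the finch and the toad.
2. Boatman goes back to the left bank alone.
3. Boatman goes to the right bank with the cricket and the spider.
4. Boatman goes back to the left bank with the finch and the toad.
5. Boatman goes to the right bank with the mantis and the moth.
6. Boatman goes back to the left bank alone.
7. Boatman goes to the right bank with the finch and the toad.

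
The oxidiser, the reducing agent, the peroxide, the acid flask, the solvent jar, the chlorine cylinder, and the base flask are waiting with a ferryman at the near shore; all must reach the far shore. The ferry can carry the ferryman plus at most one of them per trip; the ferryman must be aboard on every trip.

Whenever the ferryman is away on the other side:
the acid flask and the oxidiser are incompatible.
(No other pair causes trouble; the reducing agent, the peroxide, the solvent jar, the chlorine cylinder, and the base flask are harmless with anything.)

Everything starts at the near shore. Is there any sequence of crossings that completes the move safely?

Yes

1. Ferryman goes to the far shore with the oxidiser.  [the near shore: the acid flask, the base flask, the chlorine cylinder, the peroxide, the reducing agent, the solvent jar | the far shore: the oxidiser]
2. Ferryman goes back to the near shore alone.  [the near shore: the acid flask, the base flask, the chlorine cylinder, the peroxide, the reducing agent, the solvent jar | the far shore: the oxidiser]
3. Ferryman goes to the far shore with the reducing agent.  [the near shore: the acid flask, the base flask, the chlorine cylinder, the peroxide, the solvent jar | the far shore: the oxidiser, the reducing agent]
4. Ferryman goes back to the near shore alone.  [the near shore: the acid flask, the base flask, the chlorine cylinder, the peroxide, the solvent jar | the far shore: the oxidiser, the reducing agent]
5. Ferryman goes to the far shore with the peroxide.  [the near shore: the acid flask, the base flask, the chlorine cylinder, the solvent jar | the far shore: the oxidiser, the peroxide, the reducing agent]
6. Ferryman goes back to the near shore alone.  [the near shore: the acid flask, the base flask, the chlorine cylinder, the solvent jar | the far shore: the oxidiser, the peroxide, the reducing agent]
7. Ferryman goes to the far shore with the solvent jar.  [the near shore: the acid flask, the base flask, the chlorine cylinder | the far shore: the oxidiser, the peroxide, the reducing agent, the solvent jar]
8. Ferryman goes back to the near shore alone.  [the near shore: the acid flask, the base flask, the chlorine cylinder | the far shore: the oxidiser, the peroxide, the reducing agent, the solvent jar]
9. Ferryman goes to the far shore with the chlorine cylinder.  [the near shore: the acid flask, the base flask | the far shore: the chlorine cylinder, the oxidiser, the peroxide, the reducing agent, the solvent jar]
10. Ferryman goes back to the near shore alone.  [the near shore: the acid flask, the base flask | the far shore: the chlorine cylinder, the oxidiser, the peroxide, the reducing agent, the solvent jar]
11. Ferryman goes to the far shore with the base flask.  [the near shore: the acid flask | the far shore: the base flask, the chlorine cylinder, the oxidiser, the peroxide, the reducing agent, the solvent jar]
12. Ferryman goes back to the near shore alone.  [the near shore: the acid flask | the far shore: the base flask, the chlorine cylinder, the oxidiser, the peroxide, the reducing agent, the solvent jar]
13. Ferryman goes to the far shore with the acid flask.  [the near shore: — | the far shore: the acid flask, the base flask, the chlorine cylinder, the oxidiser, the peroxide, the reducing agent, the solvent jar]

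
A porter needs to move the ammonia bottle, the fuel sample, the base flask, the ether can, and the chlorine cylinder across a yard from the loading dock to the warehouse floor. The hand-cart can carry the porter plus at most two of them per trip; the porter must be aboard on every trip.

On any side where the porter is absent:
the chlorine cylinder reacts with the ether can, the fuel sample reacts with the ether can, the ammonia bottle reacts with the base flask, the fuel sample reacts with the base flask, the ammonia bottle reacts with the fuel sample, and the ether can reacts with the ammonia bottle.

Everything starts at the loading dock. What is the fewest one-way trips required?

Whatever the first load, the items left behind include a forbidden pair without the porter. No opening move is safe, so no plan exists.

impossible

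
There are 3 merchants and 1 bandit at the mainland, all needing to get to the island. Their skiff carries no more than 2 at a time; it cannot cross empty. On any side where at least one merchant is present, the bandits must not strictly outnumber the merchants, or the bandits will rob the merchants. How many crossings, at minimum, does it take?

Counting alone: each trip to the island takes at most 2 across and each return brings at least 1 back, so after t trips out (and t−1 returns) at most 2t − (t−1) of the 4 are across; that first reaches 4 at t = 3, so at least 5 crossings are needed.
The plan below uses exactly 5 crossings, so it is optimal:
1. 1 merchant and 1 bandit → the island.  (the mainland: 2M 0B; the island: 1M 1B)
2. 1 bandit ← the mainland.  (the mainland: 2M 1B; the island: 1M 0B)
3. 1 merchant and 1 bandit → the island.  (the mainland: 1M 0B; the island: 2M 1B)
4. 1 bandit ← the mainland.  (the mainland: 1M 1B; the island: 2M 0B)
5. 1 merchant and 1 bandit → the island.  (the mainland: 0M 0B; the island: 3M 1B)

5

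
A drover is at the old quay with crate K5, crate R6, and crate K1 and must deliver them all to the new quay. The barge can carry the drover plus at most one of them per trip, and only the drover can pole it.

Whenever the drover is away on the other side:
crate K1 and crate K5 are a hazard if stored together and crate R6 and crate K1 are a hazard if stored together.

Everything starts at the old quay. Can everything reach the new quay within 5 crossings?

Counting alone: the drover can take at most 1 across per trip to the new quay, so moving all 3 needs at least 3 loaded trips out, with a return between consecutive ones — at least 5 crossings.
The safety rule pushes this higher. Following every safe sequence of crossings, the most of the 3 that can be at the new quay as the barge arrives there on crossing 5 is 2 — never all 3.
So the move cannot be finished within 5 crossings. (The shortest complete plan takes 7:)
1. Drover goes to the new quay with crate K1.
2. Drover goes back to the old quay alone.
3. Drover goes to the new quay with crate K5.
4. Drover goes back to the old quay with crate K1.
5. Drover goes to the new quay with crate R6.
6. Drover goes back to the old quay alone.
7. Drover goes to the new quay with crate K1.

No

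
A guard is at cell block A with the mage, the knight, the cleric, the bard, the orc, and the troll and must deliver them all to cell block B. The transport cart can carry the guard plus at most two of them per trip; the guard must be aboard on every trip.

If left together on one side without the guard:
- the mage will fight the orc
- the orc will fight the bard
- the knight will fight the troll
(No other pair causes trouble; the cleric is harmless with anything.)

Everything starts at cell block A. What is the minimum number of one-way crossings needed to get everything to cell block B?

Counting alone: the guard can take at most 2 across per trip to cell block B, so moving all 6 needs at least 3 loaded trips out, with a return between consecutive ones — at least 5 crossings.
The safety rule pushes this higher. Following every safe sequence of crossings, the most of the 6 that can be at cell block B as the transport cart arrives there on crossing 5 is 5 — never all 6.
So no plan with fewer than 7 crossings exists, and this one achieves 7:
1. Guard goes to cell block B with the knight and the orc.  [cell block A: the bard, the cleric, the mage, the troll | cell block B: the knight, the orc]
2. Guard goes back to cell block A alone.  [cell block A: the bard, the cleric, the mage, the troll | cell block B: the knight, the orc]
3. Guard goes to cell block B with the mage.  [cell block A: the bard, the cleric, the troll | cell block B: the knight, the mage, the orc]
4. Guard goes back to cell block A with the orc.  [cell block A: the bard, the cleric, the orc, the troll | cell block B: the knight, the mage]
5. Guard goes to cell block B with the bard and the cleric.  [cell block A: the orc, the troll | cell block B: the bard, the cleric, the knight, the mage]
6. Guard goes back to cell block A alone.  [cell block A: the orc, the troll | cell block B: the bard, the cleric, the knight, the mage]
7. Guard goes to cell block B with the orc and the troll.  [cell block A: — | cell block B: the bard, the cleric, the knight, the mage, the orc, the troll]

7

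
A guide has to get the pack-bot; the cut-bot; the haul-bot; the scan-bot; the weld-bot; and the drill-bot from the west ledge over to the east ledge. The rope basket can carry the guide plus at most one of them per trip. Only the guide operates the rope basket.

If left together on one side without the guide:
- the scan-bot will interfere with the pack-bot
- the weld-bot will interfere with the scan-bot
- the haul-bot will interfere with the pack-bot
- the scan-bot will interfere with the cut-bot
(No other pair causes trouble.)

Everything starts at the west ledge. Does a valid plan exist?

Whatever the first load, the items left behind include a forbidden pair without the guide. No opening move is safe, so no plan exists.

No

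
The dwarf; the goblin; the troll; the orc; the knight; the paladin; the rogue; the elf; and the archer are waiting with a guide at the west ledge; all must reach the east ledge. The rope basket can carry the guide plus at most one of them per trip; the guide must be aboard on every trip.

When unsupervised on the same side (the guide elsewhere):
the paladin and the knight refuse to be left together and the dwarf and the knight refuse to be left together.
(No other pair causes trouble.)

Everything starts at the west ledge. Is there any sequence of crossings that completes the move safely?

Yes

1. Guide goes to the east ledge with the knight.  [the west ledge: the archer, the dwarf, the elf, the goblin, the orc, the paladin, the rogue, the troll | the east ledge: the knight]
2. Guide goes back to the west ledge alone.  [the west ledge: the archer, the dwarf, the elf, the goblin, the orc, the paladin, the rogue, the troll | the east ledge: the knight]
3. Guide goes to the east ledge with the dwarf.  [the west ledge: the archer, the elf, the goblin, the orc, the paladin, the rogue, the troll | the east ledge: the dwarf, the knight]
4. Guide goes back to the west ledge with the knight.  [the west ledge: the archer, the elf, the goblin, the knight, the orc, the paladin, the rogue, the troll | the east ledge: the dwarf]
5. Guide goes to the east ledge with the paladin.  [the west ledge: the archer, the elf, the goblin, the knight, the orc, the rogue, the troll | the east ledge: the dwarf, the paladin]
6. Guide goes back to the west ledge alone.  [the west ledge: the archer, the elf, the goblin, the knight, the orc, the rogue, the troll | the east ledge: the dwarf, the paladin]
7. Guide goes to the east ledge with the goblin.  [the west ledge: the archer, the elf, the knight, the orc, the rogue, the troll | the east ledge: the dwarf, the goblin, the paladin]
8. Guide goes back to the west ledge alone.  [the west ledge: the archer, the elf, the knight, the orc, the rogue, the troll | the east ledge: the dwarf, the goblin, the paladin]
9. Guide goes to the east ledge with the troll.  [the west ledge: the archer, the elf, the knight, the orc, the rogue | the east ledge: the dwarf, the goblin, the paladin, the troll]
10. Guide goes back to the west ledge alone.  [the west ledge: the archer, the elf, the knight, the orc, the rogue | the east ledge: the dwarf, the goblin, the paladin, the troll]
11. Guide goes to the east ledge with the orc.  [the west ledge: the archer, the elf, the knight, the rogue | the east ledge: the dwarf, the goblin, the orc, the paladin, the troll]
12. Guide goes back to the west ledge alone.  [the west ledge: the archer, the elf, the knight, the rogue | the east ledge: the dwarf, the goblin, the orc, the paladin, the troll]
13. Guide goes to the east ledge with the rogue.  [the west ledge: the archer, the elf, the knight | the east ledge: the dwarf, the goblin, the orc, the paladin, the rogue, the troll]
14. Guide goes back to the west ledge alone.  [the west ledge: the archer, the elf, the knight | the east ledge: the dwarf, the goblin, the orc, the paladin, the rogue, the troll]
15. Guide goes to the east ledge with the elf.  [the west ledge: the archer, the knight | the east ledge: the dwarf, the elf, the goblin, the orc, the paladin, the rogue, the troll]
16. Guide goes back to the west ledge alone.  [the west ledge: the archer, the knight | the east ledge: the dwarf, the elf, the goblin, the orc, the paladin, the rogue, the troll]
17. Guide goes to the east ledge with the archer.  [the west ledge: the knight | the east ledge: the archer, the dwarf, the elf, the goblin, the orc, the paladin, the rogue, the troll]
18. Guide goes back to the west ledge alone.  [the west ledge: the knight | the east ledge: the archer, the dwarf, the elf, the goblin, the orc, the paladin, the rogue, the troll]
19. Guide goes to the east ledge with the knight.  [the west ledge: — | the east ledge: the archer, the dwarf, the elf, the goblin, the knight, the orc, the paladin, the rogue, the troll]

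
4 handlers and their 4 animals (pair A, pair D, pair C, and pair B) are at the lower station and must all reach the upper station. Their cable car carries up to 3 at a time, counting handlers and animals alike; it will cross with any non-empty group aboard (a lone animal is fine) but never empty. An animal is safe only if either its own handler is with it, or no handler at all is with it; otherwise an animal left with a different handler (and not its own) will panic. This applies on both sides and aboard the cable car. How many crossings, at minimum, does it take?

9

Counting alone: each trip to the upper station takes at most 3 across and each return brings at least 1 back, so after t trips out (and t−1 returns) at most 3t − (t−1) of the 8 are across; that first reaches 8 at t = 4, so at least 7 crossings are needed.
The safety rule pushes this higher. Following every safe sequence of crossings, the most of the 8 that can be at the upper station as the cable car arrives there on crossing 7 is 7 — never all 8.
So no plan with fewer than 9 crossings exists, and this one achieves 9:
1. animal A and handler A cross → the upper station.
2. handler A crosses ← the lower station.
3. animal D, handler A, and handler D cross → the upper station.
4. animal A and handler A cross ← the lower station.
5. handler A, handler B, and handler C cross → the upper station.
6. animal D crosses ← the lower station.
7. animal A and animal D cross → the upper station.
8. animal A crosses ← the lower station.
9. animal A, animal B, and animal C cross → the upper station.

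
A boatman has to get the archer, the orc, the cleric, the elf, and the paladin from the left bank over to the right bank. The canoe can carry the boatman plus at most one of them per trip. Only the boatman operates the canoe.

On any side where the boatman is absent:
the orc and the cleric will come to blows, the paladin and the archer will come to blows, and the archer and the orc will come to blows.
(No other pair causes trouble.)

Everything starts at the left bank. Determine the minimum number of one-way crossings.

impossible

Whatever the first load, the items left behind include a forbidden pair without the boatman. No opening move is safe, so no plan exists.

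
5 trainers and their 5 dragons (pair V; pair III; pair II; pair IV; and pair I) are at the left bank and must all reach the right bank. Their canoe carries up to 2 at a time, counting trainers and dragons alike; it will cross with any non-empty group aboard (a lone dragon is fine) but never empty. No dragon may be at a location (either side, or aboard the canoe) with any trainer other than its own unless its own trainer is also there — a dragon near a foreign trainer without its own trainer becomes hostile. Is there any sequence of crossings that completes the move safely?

No

Following every safe sequence of crossings from the start, the most of the 10 that can be at the right bank as the canoe arrives there on crossings 1, 3, 5, 7 is 2, 3, 4, 5 respectively; the best ever achieved is 5 of 10.
From crossing 9 on, no configuration arises that was not already reachable earlier: only 82 distinct safe configurations (who is on which side, and where the canoe is) can ever be reached, none of them has everyone across, and every continuation just revisits them. So no valid plan exists.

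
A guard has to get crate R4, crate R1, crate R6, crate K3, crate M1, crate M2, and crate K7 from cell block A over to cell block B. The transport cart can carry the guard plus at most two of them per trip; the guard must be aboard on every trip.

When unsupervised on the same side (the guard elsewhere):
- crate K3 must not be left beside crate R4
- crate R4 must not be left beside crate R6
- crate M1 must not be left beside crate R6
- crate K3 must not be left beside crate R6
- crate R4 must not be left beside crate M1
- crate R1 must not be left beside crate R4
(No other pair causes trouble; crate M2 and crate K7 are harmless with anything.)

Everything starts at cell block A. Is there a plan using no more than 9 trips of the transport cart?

Counting alone: the guard can take at most 2 across per trip to cell block B, so moving all 7 needs at least 4 loaded trips out, with a return between consecutive ones — at least 7 crossings.
The safety rule pushes this higher. Following every safe sequence of crossings, the most of the 7 that can be at cell block B as the transport cart arrives there on crossings 7, 9 is 5, 6 respectively — never all 7.
So the move cannot be finished within 9 crossings. (The shortest complete plan takes 11:)
1. Guard goes to cell block B with crate R4 and crate R6.  [cell block A: crate K3, crate K7, crate M1, crate M2, crate R1 | cell block B: crate R4, crate R6]
2. Guard goes back to cell block A with crate R4.  [cell block A: crate K3, crate K7, crate M1, crate M2, crate R1, crate R4 | cell block B: crate R6]
3. Guard goes to cell block B with crate R1 and crate R4.  [cell block A: crate K3, crate K7, crate M1, crate M2 | cell block B: crate R1, crate R4, crate R6]
4. Guard goes back to cell block A with crate R4.  [cell block A: crate K3, crate K7, crate M1, crate M2, crate R4 | cell block B: crate R1, crate R6]
5. Guard goes to cell block B with crate M2 and crate R4.  [cell block A: crate K3, crate K7, crate M1 | cell block B: crate M2, crate R1, crate R4, crate R6]
6. Guard goes back to cell block A with crate R4.  [cell block A: crate K3, crate K7, crate M1, crate R4 | cell block B: crate M2, crate R1, crate R6]
7. Guard goes to cell block B with crate K7 and crate R4.  [cell block A: crate K3, crate M1 | cell block B: crate K7, crate M2, crate R1, crate R4, crate R6]
8. Guard goes back to cell block A with crate R4.  [cell block A: crate K3, crate M1, crate R4 | cell block B: crate K7, crate M2, crate R1, crate R6]
9. Guard goes to cell block B with crate K3 and crate M1.  [cell block A: crate R4 | cell block B: crate K3, crate K7, crate M1, crate M2, crate R1, crate R6]
10. Guard goes back to cell block A with crate R6.  [cell block A: crate R4, crate R6 | cell block B: crate K3, crate K7, crate M1, crate M2, crate R1]
11. Guard goes to cell block B with crate R4 and crate R6.  [cell block A: — | cell block B: crate K3, crate K7, crate M1, crate M2, crate R1, crate R4, crate R6]

No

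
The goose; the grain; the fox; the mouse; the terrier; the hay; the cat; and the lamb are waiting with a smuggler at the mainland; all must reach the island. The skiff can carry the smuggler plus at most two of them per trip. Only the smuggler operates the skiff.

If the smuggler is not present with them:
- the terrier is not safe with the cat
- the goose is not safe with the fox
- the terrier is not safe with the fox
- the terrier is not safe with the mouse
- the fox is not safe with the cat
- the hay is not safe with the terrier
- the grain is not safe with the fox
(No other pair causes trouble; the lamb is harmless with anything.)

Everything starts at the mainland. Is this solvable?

1. Smuggler goes to the island with the fox and the terrier.
2. Smuggler goes back to the mainland with the fox.
3. Smuggler goes to the island with the fox and the goose.
4. Smuggler goes back to the mainland with the fox.
5. Smuggler goes to the island with the fox and the grain.
6. Smuggler goes back to the mainland with the fox.
7. Smuggler goes to the island with the fox and the lamb.
8. Smuggler goes back to the mainland with the fox.
9. Smuggler goes to the island with the cat and the mouse.
10. Smuggler goes back to the mainland with the terrier.
11. Smuggler goes to the island with the fox and the hay.
12. Smuggler goes back to the mainland with the fox.
13. Smuggler goes to the island with the fox and the terrier.

Yes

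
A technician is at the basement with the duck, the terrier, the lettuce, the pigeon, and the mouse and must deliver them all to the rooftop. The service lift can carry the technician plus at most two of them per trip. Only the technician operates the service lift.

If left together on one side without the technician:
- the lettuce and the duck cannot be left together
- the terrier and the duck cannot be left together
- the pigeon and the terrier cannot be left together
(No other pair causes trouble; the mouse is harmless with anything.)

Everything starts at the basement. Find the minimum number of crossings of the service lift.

5

Counting alone: the technician can take at most 2 across per trip to the rooftop, so moving all 5 needs at least 3 loaded trips out, with a return between consecutive ones — at least 5 crossings.
The plan below uses exactly 5 crossings, so it is optimal:
1. Technician goes to the rooftop with the duck and the terrier.  [the basement: the lettuce, the mouse, the pigeon | the rooftop: the duck, the terrier]
2. Technician goes back to the basement with the duck.  [the basement: the duck, the lettuce, the mouse, the pigeon | the rooftop: the terrier]
3. Technician goes to the rooftop with the lettuce and the mouse.  [the basement: the duck, the pigeon | the rooftop: the lettuce, the mouse, the terrier]
4. Technician goes back to the basement alone.  [the basement: the duck, the pigeon | the rooftop: the lettuce, the mouse, the terrier]
5. Technician goes to the rooftop with the duck and the pigeon.  [the basement: — | the rooftop: the duck, the lettuce, the mouse, the pigeon, the terrier]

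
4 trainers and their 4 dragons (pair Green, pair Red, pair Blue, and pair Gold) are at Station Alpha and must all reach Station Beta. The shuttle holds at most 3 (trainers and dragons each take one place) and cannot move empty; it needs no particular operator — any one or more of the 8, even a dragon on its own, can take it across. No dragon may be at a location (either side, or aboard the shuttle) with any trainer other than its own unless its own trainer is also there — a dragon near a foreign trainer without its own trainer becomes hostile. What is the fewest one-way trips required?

Counting alone: each trip to Station Beta takes at most 3 across and each return brings at least 1 back, so after t trips out (and t−1 returns) at most 3t − (t−1) of the 8 are across; that first reaches 8 at t = 4, so at least 7 crossings are needed.
The safety rule pushes this higher. Following every safe sequence of crossings, the most of the 8 that can be at Station Beta as the shuttle arrives there on crossing 7 is 7 — never all 8.
So no plan with fewer than 9 crossings exists, and this one achieves 9:
1. dragon Green and trainer Green cross → Station Beta.
2. trainer Green crosses ← Station Alpha.
3. dragon Red, trainer Green, and trainer Red cross → Station Beta.
4. dragon Green and trainer Green cross ← Station Alpha.
5. trainer Blue, trainer Gold, and trainer Green cross → Station Beta.
6. dragon Red crosses ← Station Alpha.
7. dragon Green and dragon Red cross → Station Beta.
8. dragon Green crosses ← Station Alpha.
9. dragon Blue, dragon Gold, and dragon Green cross → Station Beta.

9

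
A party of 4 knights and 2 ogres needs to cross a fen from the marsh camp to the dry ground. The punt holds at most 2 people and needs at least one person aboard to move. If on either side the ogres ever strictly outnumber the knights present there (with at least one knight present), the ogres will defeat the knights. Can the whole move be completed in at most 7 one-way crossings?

No

Counting alone: each trip to the dry ground takes at most 2 across and each return brings at least 1 back, so after t trips out (and t−1 returns) at most 2t − (t−1) of the 6 are across; that first reaches 6 at t = 5, so at least 9 crossings are needed.
Since 7 < 9, 7 crossings cannot be enough. (The shortest complete plan in fact takes 9:)
1. 2 ogres → the dry ground.  (the marsh camp: 4K 0O; the dry ground: 0K 2O)
2. 1 ogre ← the marsh camp.  (the marsh camp: 4K 1O; the dry ground: 0K 1O)
3. 2 knights → the dry ground.  (the marsh camp: 2K 1O; the dry ground: 2K 1O)
4. 1 ogre ← the marsh camp.  (the marsh camp: 2K 2O; the dry ground: 2K 0O)
5. 2 ogres → the dry ground.  (the marsh camp: 2K 0O; the dry ground: 2K 2O)
6. 1 ogre ← the marsh camp.  (the marsh camp: 2K 1O; the dry ground: 2K 1O)
7. 1 knight and 1 ogre → the dry ground.  (the marsh camp: 1K 0O; the dry ground: 3K 2O)
8. 1 ogre ← the marsh camp.  (the marsh camp: 1K 1O; the dry ground: 3K 1O)
9. 1 knight and 1 ogre → the dry ground.  (the marsh camp: 0K 0O; the dry ground: 4K 2O)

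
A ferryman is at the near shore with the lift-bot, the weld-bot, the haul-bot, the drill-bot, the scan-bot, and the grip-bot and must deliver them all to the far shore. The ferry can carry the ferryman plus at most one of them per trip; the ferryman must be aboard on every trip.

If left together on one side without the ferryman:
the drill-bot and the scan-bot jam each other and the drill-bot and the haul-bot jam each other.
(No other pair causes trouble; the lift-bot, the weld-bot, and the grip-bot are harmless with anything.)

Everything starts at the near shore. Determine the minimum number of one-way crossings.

Counting alone: the ferryman can take at most 1 across per trip to the far shore, so moving all 6 needs at least 6 loaded trips out, with a return between consecutive ones — at least 11 crossings.
The safety rule pushes this higher. Following every safe sequence of crossings, the most of the 6 that can be at the far shore as the ferry arrives there on crossing 11 is 5 — never all 6.
So no plan with fewer than 13 crossings exists, and this one achieves 13:
1. Ferryman goes to the far shore with the drill-bot.
2. Ferryman goes back to the near shore alone.
3. Ferryman goes to the far shore with the lift-bot.
4. Ferryman goes back to the near shore alone.
5. Ferryman goes to the far shore with the weld-bot.
6. Ferryman goes back to the near shore alone.
7. Ferryman goes to the far shore with the haul-bot.
8. Ferryman goes back to the near shore with the drill-bot.
9. Ferryman goes to the far shore with the scan-bot.
10. Ferryman goes back to the near shore alone.
11. Ferryman goes to the far shore with the grip-bot.
12. Ferryman goes back to the near shore alone.
13. Ferryman goes to the far shore with the drill-bot.

13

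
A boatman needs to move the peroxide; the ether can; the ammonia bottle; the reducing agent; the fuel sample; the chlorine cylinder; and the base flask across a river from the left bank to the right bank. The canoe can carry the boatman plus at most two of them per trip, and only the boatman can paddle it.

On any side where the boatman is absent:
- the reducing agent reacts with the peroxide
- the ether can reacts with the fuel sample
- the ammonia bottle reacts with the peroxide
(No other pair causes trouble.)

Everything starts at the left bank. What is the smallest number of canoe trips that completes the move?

7

Counting alone: the boatman can take at most 2 across per trip to the right bank, so moving all 7 needs at least 4 loaded trips out, with a return between consecutive ones — at least 7 crossings.
The plan below uses exactly 7 crossings, so it is optimal:
1. Boatman goes to the right bank with the ether can and the peroxide.
2. Boatman goes back to the left bank alone.
3. Boatman goes to the right bank with the ammonia bottle and the reducing agent.
4. Boatman goes back to the left bank with the peroxide.
5. Boatman goes to the right bank with the base flask and the chlorine cylinder.
6. Boatman goes back to the left bank alone.
7. Boatman goes to the right bank with the fuel sample and the peroxide.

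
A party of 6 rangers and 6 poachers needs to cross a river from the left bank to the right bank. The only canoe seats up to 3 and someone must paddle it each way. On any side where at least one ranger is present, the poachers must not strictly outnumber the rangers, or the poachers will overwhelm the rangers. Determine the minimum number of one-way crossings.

Following every safe sequence of crossings from the start, the most of the 12 that can be at the right bank as the canoe arrives there on crossings 1, 3, 5 is 3, 5, 6 respectively; the best ever achieved is 6 of 12.
From crossing 7 on, no configuration arises that was not already reachable earlier: only 17 distinct safe configurations (who is on which side, and where the canoe is) can ever be reached, none of them has everyone across, and every continuation just revisits them. They are: 0 rangers + 0 poachers across (canoe back at the start); 0 rangers + 1 poacher across (canoe there); 0 rangers + 1 poacher across (canoe back at the start); 0 rangers + 2 poachers across (canoe there); 0 rangers + 2 poachers across (canoe back at the start); 0 rangers + 3 poachers across (canoe there); 0 rangers + 3 poachers across (canoe back at the start); 0 rangers + 4 poachers across (canoe there); 0 rangers + 4 poachers across (canoe back at the start); 0 rangers + 5 poachers across (canoe there); 0 rangers + 5 poachers across (canoe back at the start); 0 rangers + 6 poachers across (canoe there); 1 ranger + 1 poacher across (canoe there); 1 ranger + 1 poacher across (canoe back at the start); 2 rangers + 2 poachers across (canoe there); 2 rangers + 2 poachers across (canoe back at the start); 3 rangers + 3 poachers across (canoe there). So no valid plan exists.

impossible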